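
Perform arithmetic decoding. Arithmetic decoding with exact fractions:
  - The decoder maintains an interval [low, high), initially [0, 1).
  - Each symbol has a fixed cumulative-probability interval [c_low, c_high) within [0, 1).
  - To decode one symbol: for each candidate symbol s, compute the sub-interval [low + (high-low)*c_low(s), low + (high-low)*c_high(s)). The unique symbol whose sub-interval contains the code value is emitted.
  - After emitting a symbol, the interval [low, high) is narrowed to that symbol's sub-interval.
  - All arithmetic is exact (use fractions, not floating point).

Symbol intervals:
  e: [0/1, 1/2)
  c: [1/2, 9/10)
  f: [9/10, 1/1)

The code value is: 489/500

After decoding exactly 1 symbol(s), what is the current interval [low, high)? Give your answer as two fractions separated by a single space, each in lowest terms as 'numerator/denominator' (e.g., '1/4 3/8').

Answer: 9/10 1/1

Derivation:
Step 1: interval [0/1, 1/1), width = 1/1 - 0/1 = 1/1
  'e': [0/1 + 1/1*0/1, 0/1 + 1/1*1/2) = [0/1, 1/2)
  'c': [0/1 + 1/1*1/2, 0/1 + 1/1*9/10) = [1/2, 9/10)
  'f': [0/1 + 1/1*9/10, 0/1 + 1/1*1/1) = [9/10, 1/1) <- contains code 489/500
  emit 'f', narrow to [9/10, 1/1)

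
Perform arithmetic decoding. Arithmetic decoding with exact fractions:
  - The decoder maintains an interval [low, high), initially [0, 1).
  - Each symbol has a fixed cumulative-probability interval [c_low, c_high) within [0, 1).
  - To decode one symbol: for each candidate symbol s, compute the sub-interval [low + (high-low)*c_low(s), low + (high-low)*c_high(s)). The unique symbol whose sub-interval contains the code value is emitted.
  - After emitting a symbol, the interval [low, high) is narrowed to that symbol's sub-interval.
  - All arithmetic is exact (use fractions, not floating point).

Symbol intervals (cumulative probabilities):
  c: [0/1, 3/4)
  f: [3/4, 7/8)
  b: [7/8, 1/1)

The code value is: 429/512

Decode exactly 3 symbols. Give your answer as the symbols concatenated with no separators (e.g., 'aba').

Step 1: interval [0/1, 1/1), width = 1/1 - 0/1 = 1/1
  'c': [0/1 + 1/1*0/1, 0/1 + 1/1*3/4) = [0/1, 3/4)
  'f': [0/1 + 1/1*3/4, 0/1 + 1/1*7/8) = [3/4, 7/8) <- contains code 429/512
  'b': [0/1 + 1/1*7/8, 0/1 + 1/1*1/1) = [7/8, 1/1)
  emit 'f', narrow to [3/4, 7/8)
Step 2: interval [3/4, 7/8), width = 7/8 - 3/4 = 1/8
  'c': [3/4 + 1/8*0/1, 3/4 + 1/8*3/4) = [3/4, 27/32) <- contains code 429/512
  'f': [3/4 + 1/8*3/4, 3/4 + 1/8*7/8) = [27/32, 55/64)
  'b': [3/4 + 1/8*7/8, 3/4 + 1/8*1/1) = [55/64, 7/8)
  emit 'c', narrow to [3/4, 27/32)
Step 3: interval [3/4, 27/32), width = 27/32 - 3/4 = 3/32
  'c': [3/4 + 3/32*0/1, 3/4 + 3/32*3/4) = [3/4, 105/128)
  'f': [3/4 + 3/32*3/4, 3/4 + 3/32*7/8) = [105/128, 213/256)
  'b': [3/4 + 3/32*7/8, 3/4 + 3/32*1/1) = [213/256, 27/32) <- contains code 429/512
  emit 'b', narrow to [213/256, 27/32)

Answer: fcb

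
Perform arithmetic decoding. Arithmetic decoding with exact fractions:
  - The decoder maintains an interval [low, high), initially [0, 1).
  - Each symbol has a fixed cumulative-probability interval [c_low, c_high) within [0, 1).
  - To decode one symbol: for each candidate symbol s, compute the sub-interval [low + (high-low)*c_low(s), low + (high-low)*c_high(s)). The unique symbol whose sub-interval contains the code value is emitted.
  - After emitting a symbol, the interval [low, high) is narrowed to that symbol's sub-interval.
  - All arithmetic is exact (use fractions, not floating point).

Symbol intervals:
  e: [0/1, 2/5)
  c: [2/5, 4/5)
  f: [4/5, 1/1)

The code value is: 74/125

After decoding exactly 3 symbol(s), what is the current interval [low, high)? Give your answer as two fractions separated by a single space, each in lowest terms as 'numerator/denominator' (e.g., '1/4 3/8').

Answer: 14/25 78/125

Derivation:
Step 1: interval [0/1, 1/1), width = 1/1 - 0/1 = 1/1
  'e': [0/1 + 1/1*0/1, 0/1 + 1/1*2/5) = [0/1, 2/5)
  'c': [0/1 + 1/1*2/5, 0/1 + 1/1*4/5) = [2/5, 4/5) <- contains code 74/125
  'f': [0/1 + 1/1*4/5, 0/1 + 1/1*1/1) = [4/5, 1/1)
  emit 'c', narrow to [2/5, 4/5)
Step 2: interval [2/5, 4/5), width = 4/5 - 2/5 = 2/5
  'e': [2/5 + 2/5*0/1, 2/5 + 2/5*2/5) = [2/5, 14/25)
  'c': [2/5 + 2/5*2/5, 2/5 + 2/5*4/5) = [14/25, 18/25) <- contains code 74/125
  'f': [2/5 + 2/5*4/5, 2/5 + 2/5*1/1) = [18/25, 4/5)
  emit 'c', narrow to [14/25, 18/25)
Step 3: interval [14/25, 18/25), width = 18/25 - 14/25 = 4/25
  'e': [14/25 + 4/25*0/1, 14/25 + 4/25*2/5) = [14/25, 78/125) <- contains code 74/125
  'c': [14/25 + 4/25*2/5, 14/25 + 4/25*4/5) = [78/125, 86/125)
  'f': [14/25 + 4/25*4/5, 14/25 + 4/25*1/1) = [86/125, 18/25)
  emit 'e', narrow to [14/25, 78/125)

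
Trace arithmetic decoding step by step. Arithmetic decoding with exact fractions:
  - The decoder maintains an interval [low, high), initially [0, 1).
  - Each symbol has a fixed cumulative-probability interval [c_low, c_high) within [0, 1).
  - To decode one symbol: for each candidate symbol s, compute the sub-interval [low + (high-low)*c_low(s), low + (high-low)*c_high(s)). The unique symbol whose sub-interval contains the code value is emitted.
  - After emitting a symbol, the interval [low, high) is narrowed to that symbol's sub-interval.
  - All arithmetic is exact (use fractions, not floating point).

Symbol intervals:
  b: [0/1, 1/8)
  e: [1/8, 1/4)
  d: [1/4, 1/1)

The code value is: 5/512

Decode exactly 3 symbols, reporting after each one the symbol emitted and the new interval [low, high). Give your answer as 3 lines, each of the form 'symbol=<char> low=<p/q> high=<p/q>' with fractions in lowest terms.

Answer: symbol=b low=0/1 high=1/8
symbol=b low=0/1 high=1/64
symbol=d low=1/256 high=1/64

Derivation:
Step 1: interval [0/1, 1/1), width = 1/1 - 0/1 = 1/1
  'b': [0/1 + 1/1*0/1, 0/1 + 1/1*1/8) = [0/1, 1/8) <- contains code 5/512
  'e': [0/1 + 1/1*1/8, 0/1 + 1/1*1/4) = [1/8, 1/4)
  'd': [0/1 + 1/1*1/4, 0/1 + 1/1*1/1) = [1/4, 1/1)
  emit 'b', narrow to [0/1, 1/8)
Step 2: interval [0/1, 1/8), width = 1/8 - 0/1 = 1/8
  'b': [0/1 + 1/8*0/1, 0/1 + 1/8*1/8) = [0/1, 1/64) <- contains code 5/512
  'e': [0/1 + 1/8*1/8, 0/1 + 1/8*1/4) = [1/64, 1/32)
  'd': [0/1 + 1/8*1/4, 0/1 + 1/8*1/1) = [1/32, 1/8)
  emit 'b', narrow to [0/1, 1/64)
Step 3: interval [0/1, 1/64), width = 1/64 - 0/1 = 1/64
  'b': [0/1 + 1/64*0/1, 0/1 + 1/64*1/8) = [0/1, 1/512)
  'e': [0/1 + 1/64*1/8, 0/1 + 1/64*1/4) = [1/512, 1/256)
  'd': [0/1 + 1/64*1/4, 0/1 + 1/64*1/1) = [1/256, 1/64) <- contains code 5/512
  emit 'd', narrow to [1/256, 1/64)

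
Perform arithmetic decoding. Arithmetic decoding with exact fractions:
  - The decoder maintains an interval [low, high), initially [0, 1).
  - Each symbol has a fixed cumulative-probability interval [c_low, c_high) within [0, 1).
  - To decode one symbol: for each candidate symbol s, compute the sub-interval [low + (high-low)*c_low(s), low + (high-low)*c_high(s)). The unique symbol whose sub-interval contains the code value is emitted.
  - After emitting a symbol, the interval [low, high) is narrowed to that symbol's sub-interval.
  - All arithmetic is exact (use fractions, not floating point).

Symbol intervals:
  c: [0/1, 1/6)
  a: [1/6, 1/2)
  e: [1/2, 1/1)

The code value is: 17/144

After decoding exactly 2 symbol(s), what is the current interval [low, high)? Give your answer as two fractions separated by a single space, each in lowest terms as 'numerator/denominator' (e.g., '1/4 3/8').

Answer: 1/12 1/6

Derivation:
Step 1: interval [0/1, 1/1), width = 1/1 - 0/1 = 1/1
  'c': [0/1 + 1/1*0/1, 0/1 + 1/1*1/6) = [0/1, 1/6) <- contains code 17/144
  'a': [0/1 + 1/1*1/6, 0/1 + 1/1*1/2) = [1/6, 1/2)
  'e': [0/1 + 1/1*1/2, 0/1 + 1/1*1/1) = [1/2, 1/1)
  emit 'c', narrow to [0/1, 1/6)
Step 2: interval [0/1, 1/6), width = 1/6 - 0/1 = 1/6
  'c': [0/1 + 1/6*0/1, 0/1 + 1/6*1/6) = [0/1, 1/36)
  'a': [0/1 + 1/6*1/6, 0/1 + 1/6*1/2) = [1/36, 1/12)
  'e': [0/1 + 1/6*1/2, 0/1 + 1/6*1/1) = [1/12, 1/6) <- contains code 17/144
  emit 'e', narrow to [1/12, 1/6)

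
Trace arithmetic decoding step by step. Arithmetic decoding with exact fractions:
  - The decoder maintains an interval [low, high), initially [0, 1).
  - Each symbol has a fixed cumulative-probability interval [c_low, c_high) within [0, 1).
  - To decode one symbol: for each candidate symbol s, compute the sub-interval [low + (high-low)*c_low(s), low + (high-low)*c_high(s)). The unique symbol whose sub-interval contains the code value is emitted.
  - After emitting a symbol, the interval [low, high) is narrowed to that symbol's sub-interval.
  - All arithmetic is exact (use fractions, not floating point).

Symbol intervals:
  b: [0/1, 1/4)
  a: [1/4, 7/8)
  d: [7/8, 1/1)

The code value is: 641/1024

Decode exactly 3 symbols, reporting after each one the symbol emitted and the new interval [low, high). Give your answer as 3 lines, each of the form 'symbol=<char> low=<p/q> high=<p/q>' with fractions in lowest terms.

Answer: symbol=a low=1/4 high=7/8
symbol=a low=13/32 high=51/64
symbol=a low=129/256 high=383/512

Derivation:
Step 1: interval [0/1, 1/1), width = 1/1 - 0/1 = 1/1
  'b': [0/1 + 1/1*0/1, 0/1 + 1/1*1/4) = [0/1, 1/4)
  'a': [0/1 + 1/1*1/4, 0/1 + 1/1*7/8) = [1/4, 7/8) <- contains code 641/1024
  'd': [0/1 + 1/1*7/8, 0/1 + 1/1*1/1) = [7/8, 1/1)
  emit 'a', narrow to [1/4, 7/8)
Step 2: interval [1/4, 7/8), width = 7/8 - 1/4 = 5/8
  'b': [1/4 + 5/8*0/1, 1/4 + 5/8*1/4) = [1/4, 13/32)
  'a': [1/4 + 5/8*1/4, 1/4 + 5/8*7/8) = [13/32, 51/64) <- contains code 641/1024
  'd': [1/4 + 5/8*7/8, 1/4 + 5/8*1/1) = [51/64, 7/8)
  emit 'a', narrow to [13/32, 51/64)
Step 3: interval [13/32, 51/64), width = 51/64 - 13/32 = 25/64
  'b': [13/32 + 25/64*0/1, 13/32 + 25/64*1/4) = [13/32, 129/256)
  'a': [13/32 + 25/64*1/4, 13/32 + 25/64*7/8) = [129/256, 383/512) <- contains code 641/1024
  'd': [13/32 + 25/64*7/8, 13/32 + 25/64*1/1) = [383/512, 51/64)
  emit 'a', narrow to [129/256, 383/512)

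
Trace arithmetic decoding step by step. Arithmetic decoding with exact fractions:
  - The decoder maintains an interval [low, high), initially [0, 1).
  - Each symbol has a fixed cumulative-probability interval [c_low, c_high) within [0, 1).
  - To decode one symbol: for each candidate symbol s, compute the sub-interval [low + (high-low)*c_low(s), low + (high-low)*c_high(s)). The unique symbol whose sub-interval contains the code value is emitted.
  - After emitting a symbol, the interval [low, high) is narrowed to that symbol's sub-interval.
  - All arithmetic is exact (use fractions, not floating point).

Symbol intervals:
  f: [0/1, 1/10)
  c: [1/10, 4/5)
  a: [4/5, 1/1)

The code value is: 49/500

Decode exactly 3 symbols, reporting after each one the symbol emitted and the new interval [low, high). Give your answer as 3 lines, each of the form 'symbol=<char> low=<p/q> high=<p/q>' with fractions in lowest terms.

Answer: symbol=f low=0/1 high=1/10
symbol=a low=2/25 high=1/10
symbol=a low=12/125 high=1/10

Derivation:
Step 1: interval [0/1, 1/1), width = 1/1 - 0/1 = 1/1
  'f': [0/1 + 1/1*0/1, 0/1 + 1/1*1/10) = [0/1, 1/10) <- contains code 49/500
  'c': [0/1 + 1/1*1/10, 0/1 + 1/1*4/5) = [1/10, 4/5)
  'a': [0/1 + 1/1*4/5, 0/1 + 1/1*1/1) = [4/5, 1/1)
  emit 'f', narrow to [0/1, 1/10)
Step 2: interval [0/1, 1/10), width = 1/10 - 0/1 = 1/10
  'f': [0/1 + 1/10*0/1, 0/1 + 1/10*1/10) = [0/1, 1/100)
  'c': [0/1 + 1/10*1/10, 0/1 + 1/10*4/5) = [1/100, 2/25)
  'a': [0/1 + 1/10*4/5, 0/1 + 1/10*1/1) = [2/25, 1/10) <- contains code 49/500
  emit 'a', narrow to [2/25, 1/10)
Step 3: interval [2/25, 1/10), width = 1/10 - 2/25 = 1/50
  'f': [2/25 + 1/50*0/1, 2/25 + 1/50*1/10) = [2/25, 41/500)
  'c': [2/25 + 1/50*1/10, 2/25 + 1/50*4/5) = [41/500, 12/125)
  'a': [2/25 + 1/50*4/5, 2/25 + 1/50*1/1) = [12/125, 1/10) <- contains code 49/500
  emit 'a', narrow to [12/125, 1/10)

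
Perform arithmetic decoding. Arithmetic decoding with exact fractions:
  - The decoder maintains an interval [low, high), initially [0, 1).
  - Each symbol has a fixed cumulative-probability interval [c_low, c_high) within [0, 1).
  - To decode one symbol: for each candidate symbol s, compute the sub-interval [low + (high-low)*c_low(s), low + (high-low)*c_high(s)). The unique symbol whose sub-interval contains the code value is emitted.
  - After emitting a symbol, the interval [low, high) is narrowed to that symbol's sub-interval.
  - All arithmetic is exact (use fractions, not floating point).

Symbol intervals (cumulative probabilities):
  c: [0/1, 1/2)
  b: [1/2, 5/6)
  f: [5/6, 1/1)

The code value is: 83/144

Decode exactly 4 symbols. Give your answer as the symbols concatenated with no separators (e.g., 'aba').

Step 1: interval [0/1, 1/1), width = 1/1 - 0/1 = 1/1
  'c': [0/1 + 1/1*0/1, 0/1 + 1/1*1/2) = [0/1, 1/2)
  'b': [0/1 + 1/1*1/2, 0/1 + 1/1*5/6) = [1/2, 5/6) <- contains code 83/144
  'f': [0/1 + 1/1*5/6, 0/1 + 1/1*1/1) = [5/6, 1/1)
  emit 'b', narrow to [1/2, 5/6)
Step 2: interval [1/2, 5/6), width = 5/6 - 1/2 = 1/3
  'c': [1/2 + 1/3*0/1, 1/2 + 1/3*1/2) = [1/2, 2/3) <- contains code 83/144
  'b': [1/2 + 1/3*1/2, 1/2 + 1/3*5/6) = [2/3, 7/9)
  'f': [1/2 + 1/3*5/6, 1/2 + 1/3*1/1) = [7/9, 5/6)
  emit 'c', narrow to [1/2, 2/3)
Step 3: interval [1/2, 2/3), width = 2/3 - 1/2 = 1/6
  'c': [1/2 + 1/6*0/1, 1/2 + 1/6*1/2) = [1/2, 7/12) <- contains code 83/144
  'b': [1/2 + 1/6*1/2, 1/2 + 1/6*5/6) = [7/12, 23/36)
  'f': [1/2 + 1/6*5/6, 1/2 + 1/6*1/1) = [23/36, 2/3)
  emit 'c', narrow to [1/2, 7/12)
Step 4: interval [1/2, 7/12), width = 7/12 - 1/2 = 1/12
  'c': [1/2 + 1/12*0/1, 1/2 + 1/12*1/2) = [1/2, 13/24)
  'b': [1/2 + 1/12*1/2, 1/2 + 1/12*5/6) = [13/24, 41/72)
  'f': [1/2 + 1/12*5/6, 1/2 + 1/12*1/1) = [41/72, 7/12) <- contains code 83/144
  emit 'f', narrow to [41/72, 7/12)

Answer: bccf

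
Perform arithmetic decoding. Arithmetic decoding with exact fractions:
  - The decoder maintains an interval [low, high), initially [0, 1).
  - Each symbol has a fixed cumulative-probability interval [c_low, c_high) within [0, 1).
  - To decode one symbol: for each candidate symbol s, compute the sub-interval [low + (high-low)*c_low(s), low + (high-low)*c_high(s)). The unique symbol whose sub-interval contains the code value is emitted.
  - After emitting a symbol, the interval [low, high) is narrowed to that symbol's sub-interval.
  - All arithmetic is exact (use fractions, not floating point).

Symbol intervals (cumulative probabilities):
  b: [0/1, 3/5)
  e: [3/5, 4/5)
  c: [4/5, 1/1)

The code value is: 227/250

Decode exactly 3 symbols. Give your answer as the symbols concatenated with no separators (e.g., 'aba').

Step 1: interval [0/1, 1/1), width = 1/1 - 0/1 = 1/1
  'b': [0/1 + 1/1*0/1, 0/1 + 1/1*3/5) = [0/1, 3/5)
  'e': [0/1 + 1/1*3/5, 0/1 + 1/1*4/5) = [3/5, 4/5)
  'c': [0/1 + 1/1*4/5, 0/1 + 1/1*1/1) = [4/5, 1/1) <- contains code 227/250
  emit 'c', narrow to [4/5, 1/1)
Step 2: interval [4/5, 1/1), width = 1/1 - 4/5 = 1/5
  'b': [4/5 + 1/5*0/1, 4/5 + 1/5*3/5) = [4/5, 23/25) <- contains code 227/250
  'e': [4/5 + 1/5*3/5, 4/5 + 1/5*4/5) = [23/25, 24/25)
  'c': [4/5 + 1/5*4/5, 4/5 + 1/5*1/1) = [24/25, 1/1)
  emit 'b', narrow to [4/5, 23/25)
Step 3: interval [4/5, 23/25), width = 23/25 - 4/5 = 3/25
  'b': [4/5 + 3/25*0/1, 4/5 + 3/25*3/5) = [4/5, 109/125)
  'e': [4/5 + 3/25*3/5, 4/5 + 3/25*4/5) = [109/125, 112/125)
  'c': [4/5 + 3/25*4/5, 4/5 + 3/25*1/1) = [112/125, 23/25) <- contains code 227/250
  emit 'c', narrow to [112/125, 23/25)

Answer: cbc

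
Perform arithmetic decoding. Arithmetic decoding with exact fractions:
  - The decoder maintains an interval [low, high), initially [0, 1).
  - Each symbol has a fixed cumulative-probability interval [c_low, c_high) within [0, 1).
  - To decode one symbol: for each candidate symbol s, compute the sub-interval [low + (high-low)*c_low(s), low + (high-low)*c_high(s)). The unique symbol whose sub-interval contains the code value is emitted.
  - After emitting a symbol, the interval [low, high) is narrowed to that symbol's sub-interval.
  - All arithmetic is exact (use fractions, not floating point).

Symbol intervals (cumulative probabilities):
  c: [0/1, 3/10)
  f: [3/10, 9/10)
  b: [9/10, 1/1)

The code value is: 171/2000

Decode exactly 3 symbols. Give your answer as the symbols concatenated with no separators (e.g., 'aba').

Answer: ccb

Derivation:
Step 1: interval [0/1, 1/1), width = 1/1 - 0/1 = 1/1
  'c': [0/1 + 1/1*0/1, 0/1 + 1/1*3/10) = [0/1, 3/10) <- contains code 171/2000
  'f': [0/1 + 1/1*3/10, 0/1 + 1/1*9/10) = [3/10, 9/10)
  'b': [0/1 + 1/1*9/10, 0/1 + 1/1*1/1) = [9/10, 1/1)
  emit 'c', narrow to [0/1, 3/10)
Step 2: interval [0/1, 3/10), width = 3/10 - 0/1 = 3/10
  'c': [0/1 + 3/10*0/1, 0/1 + 3/10*3/10) = [0/1, 9/100) <- contains code 171/2000
  'f': [0/1 + 3/10*3/10, 0/1 + 3/10*9/10) = [9/100, 27/100)
  'b': [0/1 + 3/10*9/10, 0/1 + 3/10*1/1) = [27/100, 3/10)
  emit 'c', narrow to [0/1, 9/100)
Step 3: interval [0/1, 9/100), width = 9/100 - 0/1 = 9/100
  'c': [0/1 + 9/100*0/1, 0/1 + 9/100*3/10) = [0/1, 27/1000)
  'f': [0/1 + 9/100*3/10, 0/1 + 9/100*9/10) = [27/1000, 81/1000)
  'b': [0/1 + 9/100*9/10, 0/1 + 9/100*1/1) = [81/1000, 9/100) <- contains code 171/2000
  emit 'b', narrow to [81/1000, 9/100)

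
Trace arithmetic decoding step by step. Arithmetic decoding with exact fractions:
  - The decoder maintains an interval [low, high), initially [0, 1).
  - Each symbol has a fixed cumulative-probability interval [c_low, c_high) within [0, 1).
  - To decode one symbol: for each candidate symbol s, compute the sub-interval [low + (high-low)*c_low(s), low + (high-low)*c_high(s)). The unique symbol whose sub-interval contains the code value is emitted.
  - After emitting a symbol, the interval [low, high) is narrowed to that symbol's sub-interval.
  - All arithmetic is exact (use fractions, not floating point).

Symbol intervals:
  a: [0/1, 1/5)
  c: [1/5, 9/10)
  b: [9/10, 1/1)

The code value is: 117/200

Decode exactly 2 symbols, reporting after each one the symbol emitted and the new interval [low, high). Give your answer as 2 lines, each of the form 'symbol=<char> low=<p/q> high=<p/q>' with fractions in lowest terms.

Answer: symbol=c low=1/5 high=9/10
symbol=c low=17/50 high=83/100

Derivation:
Step 1: interval [0/1, 1/1), width = 1/1 - 0/1 = 1/1
  'a': [0/1 + 1/1*0/1, 0/1 + 1/1*1/5) = [0/1, 1/5)
  'c': [0/1 + 1/1*1/5, 0/1 + 1/1*9/10) = [1/5, 9/10) <- contains code 117/200
  'b': [0/1 + 1/1*9/10, 0/1 + 1/1*1/1) = [9/10, 1/1)
  emit 'c', narrow to [1/5, 9/10)
Step 2: interval [1/5, 9/10), width = 9/10 - 1/5 = 7/10
  'a': [1/5 + 7/10*0/1, 1/5 + 7/10*1/5) = [1/5, 17/50)
  'c': [1/5 + 7/10*1/5, 1/5 + 7/10*9/10) = [17/50, 83/100) <- contains code 117/200
  'b': [1/5 + 7/10*9/10, 1/5 + 7/10*1/1) = [83/100, 9/10)
  emit 'c', narrow to [17/50, 83/100)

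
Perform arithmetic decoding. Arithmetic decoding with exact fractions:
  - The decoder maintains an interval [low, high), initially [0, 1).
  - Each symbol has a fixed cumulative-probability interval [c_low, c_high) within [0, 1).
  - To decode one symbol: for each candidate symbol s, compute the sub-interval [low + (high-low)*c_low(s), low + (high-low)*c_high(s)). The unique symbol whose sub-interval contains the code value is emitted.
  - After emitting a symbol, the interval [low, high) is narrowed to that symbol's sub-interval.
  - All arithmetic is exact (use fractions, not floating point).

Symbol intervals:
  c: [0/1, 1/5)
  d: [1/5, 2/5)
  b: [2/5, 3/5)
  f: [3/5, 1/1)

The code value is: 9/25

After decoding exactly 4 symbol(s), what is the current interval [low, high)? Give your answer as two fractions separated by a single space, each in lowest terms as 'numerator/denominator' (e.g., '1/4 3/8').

Step 1: interval [0/1, 1/1), width = 1/1 - 0/1 = 1/1
  'c': [0/1 + 1/1*0/1, 0/1 + 1/1*1/5) = [0/1, 1/5)
  'd': [0/1 + 1/1*1/5, 0/1 + 1/1*2/5) = [1/5, 2/5) <- contains code 9/25
  'b': [0/1 + 1/1*2/5, 0/1 + 1/1*3/5) = [2/5, 3/5)
  'f': [0/1 + 1/1*3/5, 0/1 + 1/1*1/1) = [3/5, 1/1)
  emit 'd', narrow to [1/5, 2/5)
Step 2: interval [1/5, 2/5), width = 2/5 - 1/5 = 1/5
  'c': [1/5 + 1/5*0/1, 1/5 + 1/5*1/5) = [1/5, 6/25)
  'd': [1/5 + 1/5*1/5, 1/5 + 1/5*2/5) = [6/25, 7/25)
  'b': [1/5 + 1/5*2/5, 1/5 + 1/5*3/5) = [7/25, 8/25)
  'f': [1/5 + 1/5*3/5, 1/5 + 1/5*1/1) = [8/25, 2/5) <- contains code 9/25
  emit 'f', narrow to [8/25, 2/5)
Step 3: interval [8/25, 2/5), width = 2/5 - 8/25 = 2/25
  'c': [8/25 + 2/25*0/1, 8/25 + 2/25*1/5) = [8/25, 42/125)
  'd': [8/25 + 2/25*1/5, 8/25 + 2/25*2/5) = [42/125, 44/125)
  'b': [8/25 + 2/25*2/5, 8/25 + 2/25*3/5) = [44/125, 46/125) <- contains code 9/25
  'f': [8/25 + 2/25*3/5, 8/25 + 2/25*1/1) = [46/125, 2/5)
  emit 'b', narrow to [44/125, 46/125)
Step 4: interval [44/125, 46/125), width = 46/125 - 44/125 = 2/125
  'c': [44/125 + 2/125*0/1, 44/125 + 2/125*1/5) = [44/125, 222/625)
  'd': [44/125 + 2/125*1/5, 44/125 + 2/125*2/5) = [222/625, 224/625)
  'b': [44/125 + 2/125*2/5, 44/125 + 2/125*3/5) = [224/625, 226/625) <- contains code 9/25
  'f': [44/125 + 2/125*3/5, 44/125 + 2/125*1/1) = [226/625, 46/125)
  emit 'b', narrow to [224/625, 226/625)

Answer: 224/625 226/625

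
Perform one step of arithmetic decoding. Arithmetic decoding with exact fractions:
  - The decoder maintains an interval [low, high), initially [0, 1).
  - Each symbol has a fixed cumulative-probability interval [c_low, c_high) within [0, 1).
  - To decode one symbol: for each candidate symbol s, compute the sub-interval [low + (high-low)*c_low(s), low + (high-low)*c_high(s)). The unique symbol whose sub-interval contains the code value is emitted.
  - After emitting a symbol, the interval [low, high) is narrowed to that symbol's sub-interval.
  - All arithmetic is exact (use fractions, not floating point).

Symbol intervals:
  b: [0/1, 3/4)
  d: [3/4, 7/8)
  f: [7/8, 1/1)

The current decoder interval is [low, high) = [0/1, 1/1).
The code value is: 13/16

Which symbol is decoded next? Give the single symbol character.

Interval width = high − low = 1/1 − 0/1 = 1/1
Scaled code = (code − low) / width = (13/16 − 0/1) / 1/1 = 13/16
  b: [0/1, 3/4) 
  d: [3/4, 7/8) ← scaled code falls here ✓
  f: [7/8, 1/1) 

Answer: d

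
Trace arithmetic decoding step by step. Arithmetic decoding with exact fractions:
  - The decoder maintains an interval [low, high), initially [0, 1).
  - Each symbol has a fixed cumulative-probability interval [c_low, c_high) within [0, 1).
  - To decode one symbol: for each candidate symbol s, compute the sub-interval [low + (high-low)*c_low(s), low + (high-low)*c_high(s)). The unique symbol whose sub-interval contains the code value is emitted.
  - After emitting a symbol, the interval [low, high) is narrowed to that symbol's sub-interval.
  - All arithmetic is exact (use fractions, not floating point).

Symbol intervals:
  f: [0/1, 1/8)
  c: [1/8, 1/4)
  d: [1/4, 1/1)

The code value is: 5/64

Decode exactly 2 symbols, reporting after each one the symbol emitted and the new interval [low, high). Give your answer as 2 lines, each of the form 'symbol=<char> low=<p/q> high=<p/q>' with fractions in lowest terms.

Answer: symbol=f low=0/1 high=1/8
symbol=d low=1/32 high=1/8

Derivation:
Step 1: interval [0/1, 1/1), width = 1/1 - 0/1 = 1/1
  'f': [0/1 + 1/1*0/1, 0/1 + 1/1*1/8) = [0/1, 1/8) <- contains code 5/64
  'c': [0/1 + 1/1*1/8, 0/1 + 1/1*1/4) = [1/8, 1/4)
  'd': [0/1 + 1/1*1/4, 0/1 + 1/1*1/1) = [1/4, 1/1)
  emit 'f', narrow to [0/1, 1/8)
Step 2: interval [0/1, 1/8), width = 1/8 - 0/1 = 1/8
  'f': [0/1 + 1/8*0/1, 0/1 + 1/8*1/8) = [0/1, 1/64)
  'c': [0/1 + 1/8*1/8, 0/1 + 1/8*1/4) = [1/64, 1/32)
  'd': [0/1 + 1/8*1/4, 0/1 + 1/8*1/1) = [1/32, 1/8) <- contains code 5/64
  emit 'd', narrow to [1/32, 1/8)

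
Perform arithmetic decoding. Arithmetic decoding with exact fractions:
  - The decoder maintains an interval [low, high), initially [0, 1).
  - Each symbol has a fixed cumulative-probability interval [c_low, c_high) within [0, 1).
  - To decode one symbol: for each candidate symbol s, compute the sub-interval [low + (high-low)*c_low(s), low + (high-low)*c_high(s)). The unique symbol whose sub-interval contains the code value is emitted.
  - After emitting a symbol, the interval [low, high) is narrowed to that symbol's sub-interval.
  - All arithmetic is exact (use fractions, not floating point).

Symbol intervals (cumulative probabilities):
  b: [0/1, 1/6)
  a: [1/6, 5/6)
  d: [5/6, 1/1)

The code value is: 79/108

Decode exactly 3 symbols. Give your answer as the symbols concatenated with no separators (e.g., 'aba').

Answer: adb

Derivation:
Step 1: interval [0/1, 1/1), width = 1/1 - 0/1 = 1/1
  'b': [0/1 + 1/1*0/1, 0/1 + 1/1*1/6) = [0/1, 1/6)
  'a': [0/1 + 1/1*1/6, 0/1 + 1/1*5/6) = [1/6, 5/6) <- contains code 79/108
  'd': [0/1 + 1/1*5/6, 0/1 + 1/1*1/1) = [5/6, 1/1)
  emit 'a', narrow to [1/6, 5/6)
Step 2: interval [1/6, 5/6), width = 5/6 - 1/6 = 2/3
  'b': [1/6 + 2/3*0/1, 1/6 + 2/3*1/6) = [1/6, 5/18)
  'a': [1/6 + 2/3*1/6, 1/6 + 2/3*5/6) = [5/18, 13/18)
  'd': [1/6 + 2/3*5/6, 1/6 + 2/3*1/1) = [13/18, 5/6) <- contains code 79/108
  emit 'd', narrow to [13/18, 5/6)
Step 3: interval [13/18, 5/6), width = 5/6 - 13/18 = 1/9
  'b': [13/18 + 1/9*0/1, 13/18 + 1/9*1/6) = [13/18, 20/27) <- contains code 79/108
  'a': [13/18 + 1/9*1/6, 13/18 + 1/9*5/6) = [20/27, 22/27)
  'd': [13/18 + 1/9*5/6, 13/18 + 1/9*1/1) = [22/27, 5/6)
  emit 'b', narrow to [13/18, 20/27)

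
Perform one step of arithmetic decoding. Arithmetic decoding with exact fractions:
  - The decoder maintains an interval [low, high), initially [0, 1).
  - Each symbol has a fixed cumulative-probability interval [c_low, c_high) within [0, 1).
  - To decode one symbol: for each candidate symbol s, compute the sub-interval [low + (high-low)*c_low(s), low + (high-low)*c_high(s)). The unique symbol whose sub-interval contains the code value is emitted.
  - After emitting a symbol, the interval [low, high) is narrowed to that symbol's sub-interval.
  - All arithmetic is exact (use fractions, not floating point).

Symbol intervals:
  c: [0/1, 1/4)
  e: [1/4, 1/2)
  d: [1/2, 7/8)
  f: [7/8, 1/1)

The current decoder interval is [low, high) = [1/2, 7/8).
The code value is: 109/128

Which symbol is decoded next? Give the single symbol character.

Interval width = high − low = 7/8 − 1/2 = 3/8
Scaled code = (code − low) / width = (109/128 − 1/2) / 3/8 = 15/16
  c: [0/1, 1/4) 
  e: [1/4, 1/2) 
  d: [1/2, 7/8) 
  f: [7/8, 1/1) ← scaled code falls here ✓

Answer: f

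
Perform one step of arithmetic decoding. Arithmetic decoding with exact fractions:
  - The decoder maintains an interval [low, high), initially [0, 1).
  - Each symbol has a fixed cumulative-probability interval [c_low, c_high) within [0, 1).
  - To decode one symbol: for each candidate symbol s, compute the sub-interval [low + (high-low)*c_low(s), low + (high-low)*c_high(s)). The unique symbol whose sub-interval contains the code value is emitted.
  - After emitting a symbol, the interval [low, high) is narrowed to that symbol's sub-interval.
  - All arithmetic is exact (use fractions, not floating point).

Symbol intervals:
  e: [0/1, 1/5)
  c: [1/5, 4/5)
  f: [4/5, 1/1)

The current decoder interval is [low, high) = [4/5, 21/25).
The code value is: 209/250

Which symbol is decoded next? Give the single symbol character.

Interval width = high − low = 21/25 − 4/5 = 1/25
Scaled code = (code − low) / width = (209/250 − 4/5) / 1/25 = 9/10
  e: [0/1, 1/5) 
  c: [1/5, 4/5) 
  f: [4/5, 1/1) ← scaled code falls here ✓

Answer: f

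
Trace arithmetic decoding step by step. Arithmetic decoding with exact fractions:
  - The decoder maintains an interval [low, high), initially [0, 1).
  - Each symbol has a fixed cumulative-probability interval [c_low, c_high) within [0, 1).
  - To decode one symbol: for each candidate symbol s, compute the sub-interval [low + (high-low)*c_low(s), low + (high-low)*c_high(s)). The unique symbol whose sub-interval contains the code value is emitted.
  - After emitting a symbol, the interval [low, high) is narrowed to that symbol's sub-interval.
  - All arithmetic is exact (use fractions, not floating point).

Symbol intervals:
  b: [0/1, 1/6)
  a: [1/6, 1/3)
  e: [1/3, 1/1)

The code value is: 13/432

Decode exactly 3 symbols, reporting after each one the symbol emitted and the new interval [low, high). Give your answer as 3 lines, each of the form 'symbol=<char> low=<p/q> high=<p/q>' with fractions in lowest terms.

Answer: symbol=b low=0/1 high=1/6
symbol=a low=1/36 high=1/18
symbol=b low=1/36 high=7/216

Derivation:
Step 1: interval [0/1, 1/1), width = 1/1 - 0/1 = 1/1
  'b': [0/1 + 1/1*0/1, 0/1 + 1/1*1/6) = [0/1, 1/6) <- contains code 13/432
  'a': [0/1 + 1/1*1/6, 0/1 + 1/1*1/3) = [1/6, 1/3)
  'e': [0/1 + 1/1*1/3, 0/1 + 1/1*1/1) = [1/3, 1/1)
  emit 'b', narrow to [0/1, 1/6)
Step 2: interval [0/1, 1/6), width = 1/6 - 0/1 = 1/6
  'b': [0/1 + 1/6*0/1, 0/1 + 1/6*1/6) = [0/1, 1/36)
  'a': [0/1 + 1/6*1/6, 0/1 + 1/6*1/3) = [1/36, 1/18) <- contains code 13/432
  'e': [0/1 + 1/6*1/3, 0/1 + 1/6*1/1) = [1/18, 1/6)
  emit 'a', narrow to [1/36, 1/18)
Step 3: interval [1/36, 1/18), width = 1/18 - 1/36 = 1/36
  'b': [1/36 + 1/36*0/1, 1/36 + 1/36*1/6) = [1/36, 7/216) <- contains code 13/432
  'a': [1/36 + 1/36*1/6, 1/36 + 1/36*1/3) = [7/216, 1/27)
  'e': [1/36 + 1/36*1/3, 1/36 + 1/36*1/1) = [1/27, 1/18)
  emit 'b', narrow to [1/36, 7/216)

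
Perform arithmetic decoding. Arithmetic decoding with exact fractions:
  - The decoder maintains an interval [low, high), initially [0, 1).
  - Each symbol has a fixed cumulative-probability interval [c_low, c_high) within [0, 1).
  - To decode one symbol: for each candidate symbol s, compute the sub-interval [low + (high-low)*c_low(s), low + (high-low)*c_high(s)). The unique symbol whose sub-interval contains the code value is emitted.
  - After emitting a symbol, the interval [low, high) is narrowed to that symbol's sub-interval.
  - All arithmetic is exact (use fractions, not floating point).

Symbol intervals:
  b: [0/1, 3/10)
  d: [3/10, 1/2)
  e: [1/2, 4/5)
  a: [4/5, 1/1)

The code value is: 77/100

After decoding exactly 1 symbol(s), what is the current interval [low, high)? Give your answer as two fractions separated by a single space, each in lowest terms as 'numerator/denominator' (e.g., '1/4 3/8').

Answer: 1/2 4/5

Derivation:
Step 1: interval [0/1, 1/1), width = 1/1 - 0/1 = 1/1
  'b': [0/1 + 1/1*0/1, 0/1 + 1/1*3/10) = [0/1, 3/10)
  'd': [0/1 + 1/1*3/10, 0/1 + 1/1*1/2) = [3/10, 1/2)
  'e': [0/1 + 1/1*1/2, 0/1 + 1/1*4/5) = [1/2, 4/5) <- contains code 77/100
  'a': [0/1 + 1/1*4/5, 0/1 + 1/1*1/1) = [4/5, 1/1)
  emit 'e', narrow to [1/2, 4/5)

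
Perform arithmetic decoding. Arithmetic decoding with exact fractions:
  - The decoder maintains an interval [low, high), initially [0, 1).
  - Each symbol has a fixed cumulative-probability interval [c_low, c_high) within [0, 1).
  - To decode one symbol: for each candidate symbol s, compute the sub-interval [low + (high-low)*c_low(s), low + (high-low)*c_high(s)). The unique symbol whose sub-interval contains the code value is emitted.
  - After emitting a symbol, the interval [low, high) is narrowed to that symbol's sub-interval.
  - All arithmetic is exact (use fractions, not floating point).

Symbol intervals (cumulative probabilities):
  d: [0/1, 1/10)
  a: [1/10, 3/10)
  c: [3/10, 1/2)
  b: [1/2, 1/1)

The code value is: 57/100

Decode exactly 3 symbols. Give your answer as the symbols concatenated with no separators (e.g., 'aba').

Answer: baa

Derivation:
Step 1: interval [0/1, 1/1), width = 1/1 - 0/1 = 1/1
  'd': [0/1 + 1/1*0/1, 0/1 + 1/1*1/10) = [0/1, 1/10)
  'a': [0/1 + 1/1*1/10, 0/1 + 1/1*3/10) = [1/10, 3/10)
  'c': [0/1 + 1/1*3/10, 0/1 + 1/1*1/2) = [3/10, 1/2)
  'b': [0/1 + 1/1*1/2, 0/1 + 1/1*1/1) = [1/2, 1/1) <- contains code 57/100
  emit 'b', narrow to [1/2, 1/1)
Step 2: interval [1/2, 1/1), width = 1/1 - 1/2 = 1/2
  'd': [1/2 + 1/2*0/1, 1/2 + 1/2*1/10) = [1/2, 11/20)
  'a': [1/2 + 1/2*1/10, 1/2 + 1/2*3/10) = [11/20, 13/20) <- contains code 57/100
  'c': [1/2 + 1/2*3/10, 1/2 + 1/2*1/2) = [13/20, 3/4)
  'b': [1/2 + 1/2*1/2, 1/2 + 1/2*1/1) = [3/4, 1/1)
  emit 'a', narrow to [11/20, 13/20)
Step 3: interval [11/20, 13/20), width = 13/20 - 11/20 = 1/10
  'd': [11/20 + 1/10*0/1, 11/20 + 1/10*1/10) = [11/20, 14/25)
  'a': [11/20 + 1/10*1/10, 11/20 + 1/10*3/10) = [14/25, 29/50) <- contains code 57/100
  'c': [11/20 + 1/10*3/10, 11/20 + 1/10*1/2) = [29/50, 3/5)
  'b': [11/20 + 1/10*1/2, 11/20 + 1/10*1/1) = [3/5, 13/20)
  emit 'a', narrow to [14/25, 29/50)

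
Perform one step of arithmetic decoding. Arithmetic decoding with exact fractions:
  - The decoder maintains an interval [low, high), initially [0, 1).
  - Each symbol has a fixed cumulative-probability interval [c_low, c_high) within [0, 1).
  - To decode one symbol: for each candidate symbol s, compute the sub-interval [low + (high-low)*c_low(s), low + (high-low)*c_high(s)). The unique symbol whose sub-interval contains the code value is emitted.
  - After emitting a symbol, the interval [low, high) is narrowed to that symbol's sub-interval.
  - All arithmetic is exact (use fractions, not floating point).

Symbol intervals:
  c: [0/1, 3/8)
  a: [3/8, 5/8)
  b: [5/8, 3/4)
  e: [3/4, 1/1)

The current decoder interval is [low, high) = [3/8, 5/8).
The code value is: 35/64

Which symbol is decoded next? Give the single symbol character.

Answer: b

Derivation:
Interval width = high − low = 5/8 − 3/8 = 1/4
Scaled code = (code − low) / width = (35/64 − 3/8) / 1/4 = 11/16
  c: [0/1, 3/8) 
  a: [3/8, 5/8) 
  b: [5/8, 3/4) ← scaled code falls here ✓
  e: [3/4, 1/1) 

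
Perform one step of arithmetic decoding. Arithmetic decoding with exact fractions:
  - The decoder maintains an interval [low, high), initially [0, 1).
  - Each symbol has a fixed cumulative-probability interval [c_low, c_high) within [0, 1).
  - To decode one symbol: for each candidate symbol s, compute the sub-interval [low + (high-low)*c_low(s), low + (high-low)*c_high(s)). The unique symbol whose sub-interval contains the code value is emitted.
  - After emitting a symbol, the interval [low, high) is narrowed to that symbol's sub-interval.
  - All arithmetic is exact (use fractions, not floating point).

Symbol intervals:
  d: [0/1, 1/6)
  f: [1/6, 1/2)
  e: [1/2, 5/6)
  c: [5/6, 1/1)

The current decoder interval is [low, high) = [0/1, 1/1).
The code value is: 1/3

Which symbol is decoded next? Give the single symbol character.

Answer: f

Derivation:
Interval width = high − low = 1/1 − 0/1 = 1/1
Scaled code = (code − low) / width = (1/3 − 0/1) / 1/1 = 1/3
  d: [0/1, 1/6) 
  f: [1/6, 1/2) ← scaled code falls here ✓
  e: [1/2, 5/6) 
  c: [5/6, 1/1) 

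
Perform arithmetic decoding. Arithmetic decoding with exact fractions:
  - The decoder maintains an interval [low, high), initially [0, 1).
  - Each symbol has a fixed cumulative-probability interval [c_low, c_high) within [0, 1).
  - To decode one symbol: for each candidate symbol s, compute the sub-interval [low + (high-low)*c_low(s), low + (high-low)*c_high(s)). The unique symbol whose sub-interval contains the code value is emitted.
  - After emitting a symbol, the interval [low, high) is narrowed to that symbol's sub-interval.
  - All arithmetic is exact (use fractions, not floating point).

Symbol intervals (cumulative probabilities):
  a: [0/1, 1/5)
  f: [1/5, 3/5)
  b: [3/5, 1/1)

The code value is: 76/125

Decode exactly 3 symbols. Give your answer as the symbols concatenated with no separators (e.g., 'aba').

Step 1: interval [0/1, 1/1), width = 1/1 - 0/1 = 1/1
  'a': [0/1 + 1/1*0/1, 0/1 + 1/1*1/5) = [0/1, 1/5)
  'f': [0/1 + 1/1*1/5, 0/1 + 1/1*3/5) = [1/5, 3/5)
  'b': [0/1 + 1/1*3/5, 0/1 + 1/1*1/1) = [3/5, 1/1) <- contains code 76/125
  emit 'b', narrow to [3/5, 1/1)
Step 2: interval [3/5, 1/1), width = 1/1 - 3/5 = 2/5
  'a': [3/5 + 2/5*0/1, 3/5 + 2/5*1/5) = [3/5, 17/25) <- contains code 76/125
  'f': [3/5 + 2/5*1/5, 3/5 + 2/5*3/5) = [17/25, 21/25)
  'b': [3/5 + 2/5*3/5, 3/5 + 2/5*1/1) = [21/25, 1/1)
  emit 'a', narrow to [3/5, 17/25)
Step 3: interval [3/5, 17/25), width = 17/25 - 3/5 = 2/25
  'a': [3/5 + 2/25*0/1, 3/5 + 2/25*1/5) = [3/5, 77/125) <- contains code 76/125
  'f': [3/5 + 2/25*1/5, 3/5 + 2/25*3/5) = [77/125, 81/125)
  'b': [3/5 + 2/25*3/5, 3/5 + 2/25*1/1) = [81/125, 17/25)
  emit 'a', narrow to [3/5, 77/125)

Answer: baa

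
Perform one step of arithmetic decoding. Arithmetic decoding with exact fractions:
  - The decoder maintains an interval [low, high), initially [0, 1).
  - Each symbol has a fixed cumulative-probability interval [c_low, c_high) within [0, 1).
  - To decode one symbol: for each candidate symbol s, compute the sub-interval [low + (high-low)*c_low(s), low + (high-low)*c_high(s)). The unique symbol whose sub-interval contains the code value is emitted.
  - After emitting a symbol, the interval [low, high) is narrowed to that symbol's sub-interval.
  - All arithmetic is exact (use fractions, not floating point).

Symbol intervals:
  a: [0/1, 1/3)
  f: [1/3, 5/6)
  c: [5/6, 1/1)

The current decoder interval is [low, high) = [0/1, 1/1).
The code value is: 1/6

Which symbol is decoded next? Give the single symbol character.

Interval width = high − low = 1/1 − 0/1 = 1/1
Scaled code = (code − low) / width = (1/6 − 0/1) / 1/1 = 1/6
  a: [0/1, 1/3) ← scaled code falls here ✓
  f: [1/3, 5/6) 
  c: [5/6, 1/1) 

Answer: a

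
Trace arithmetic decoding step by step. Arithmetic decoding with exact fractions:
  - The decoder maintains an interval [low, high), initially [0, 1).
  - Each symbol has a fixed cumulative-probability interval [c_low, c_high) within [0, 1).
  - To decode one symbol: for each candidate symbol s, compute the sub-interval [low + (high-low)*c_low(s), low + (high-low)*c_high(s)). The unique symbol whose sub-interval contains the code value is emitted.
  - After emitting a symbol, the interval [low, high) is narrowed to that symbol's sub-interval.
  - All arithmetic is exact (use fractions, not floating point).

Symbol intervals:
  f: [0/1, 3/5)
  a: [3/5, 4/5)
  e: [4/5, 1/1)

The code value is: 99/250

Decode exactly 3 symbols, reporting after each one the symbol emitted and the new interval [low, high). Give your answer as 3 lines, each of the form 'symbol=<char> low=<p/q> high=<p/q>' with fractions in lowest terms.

Step 1: interval [0/1, 1/1), width = 1/1 - 0/1 = 1/1
  'f': [0/1 + 1/1*0/1, 0/1 + 1/1*3/5) = [0/1, 3/5) <- contains code 99/250
  'a': [0/1 + 1/1*3/5, 0/1 + 1/1*4/5) = [3/5, 4/5)
  'e': [0/1 + 1/1*4/5, 0/1 + 1/1*1/1) = [4/5, 1/1)
  emit 'f', narrow to [0/1, 3/5)
Step 2: interval [0/1, 3/5), width = 3/5 - 0/1 = 3/5
  'f': [0/1 + 3/5*0/1, 0/1 + 3/5*3/5) = [0/1, 9/25)
  'a': [0/1 + 3/5*3/5, 0/1 + 3/5*4/5) = [9/25, 12/25) <- contains code 99/250
  'e': [0/1 + 3/5*4/5, 0/1 + 3/5*1/1) = [12/25, 3/5)
  emit 'a', narrow to [9/25, 12/25)
Step 3: interval [9/25, 12/25), width = 12/25 - 9/25 = 3/25
  'f': [9/25 + 3/25*0/1, 9/25 + 3/25*3/5) = [9/25, 54/125) <- contains code 99/250
  'a': [9/25 + 3/25*3/5, 9/25 + 3/25*4/5) = [54/125, 57/125)
  'e': [9/25 + 3/25*4/5, 9/25 + 3/25*1/1) = [57/125, 12/25)
  emit 'f', narrow to [9/25, 54/125)

Answer: symbol=f low=0/1 high=3/5
symbol=a low=9/25 high=12/25
symbol=f low=9/25 high=54/125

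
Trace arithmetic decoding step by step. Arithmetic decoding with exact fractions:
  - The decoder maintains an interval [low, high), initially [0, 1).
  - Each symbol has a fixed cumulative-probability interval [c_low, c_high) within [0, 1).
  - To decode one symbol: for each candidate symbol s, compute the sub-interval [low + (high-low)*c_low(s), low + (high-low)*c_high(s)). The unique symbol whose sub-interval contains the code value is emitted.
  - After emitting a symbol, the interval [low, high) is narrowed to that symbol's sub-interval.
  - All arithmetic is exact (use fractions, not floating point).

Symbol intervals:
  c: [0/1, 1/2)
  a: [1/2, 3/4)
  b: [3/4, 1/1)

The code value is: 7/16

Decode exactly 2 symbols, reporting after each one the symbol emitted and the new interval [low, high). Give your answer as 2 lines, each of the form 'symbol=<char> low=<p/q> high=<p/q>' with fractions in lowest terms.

Answer: symbol=c low=0/1 high=1/2
symbol=b low=3/8 high=1/2

Derivation:
Step 1: interval [0/1, 1/1), width = 1/1 - 0/1 = 1/1
  'c': [0/1 + 1/1*0/1, 0/1 + 1/1*1/2) = [0/1, 1/2) <- contains code 7/16
  'a': [0/1 + 1/1*1/2, 0/1 + 1/1*3/4) = [1/2, 3/4)
  'b': [0/1 + 1/1*3/4, 0/1 + 1/1*1/1) = [3/4, 1/1)
  emit 'c', narrow to [0/1, 1/2)
Step 2: interval [0/1, 1/2), width = 1/2 - 0/1 = 1/2
  'c': [0/1 + 1/2*0/1, 0/1 + 1/2*1/2) = [0/1, 1/4)
  'a': [0/1 + 1/2*1/2, 0/1 + 1/2*3/4) = [1/4, 3/8)
  'b': [0/1 + 1/2*3/4, 0/1 + 1/2*1/1) = [3/8, 1/2) <- contains code 7/16
  emit 'b', narrow to [3/8, 1/2)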